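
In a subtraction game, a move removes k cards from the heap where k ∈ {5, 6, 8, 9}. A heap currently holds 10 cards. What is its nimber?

2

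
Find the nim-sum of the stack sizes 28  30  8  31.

21

Write each in binary and XOR column by column:
  11100  (28)
  11110  (30)
  01000  (8)
  11111  (31)
  -----
  10101  (21)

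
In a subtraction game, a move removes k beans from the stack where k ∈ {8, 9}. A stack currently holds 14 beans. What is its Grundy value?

Build the Grundy sequence with g(k) = mex{g(k−s) : s ∈ {8, 9}, s ≤ k}:
k:     0  1  2  3  4  5  6  7  8  9 10 11 12 13 14
g(k):  0  0  0  0  0  0  0  0  1  1  1  1  1  1  1
So g(14) = 1.

1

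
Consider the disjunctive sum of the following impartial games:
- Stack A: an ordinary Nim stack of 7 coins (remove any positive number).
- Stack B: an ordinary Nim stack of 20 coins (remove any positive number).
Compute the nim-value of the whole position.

Stack A is a plain Nim stack of size 7, so its Grundy value is 7.
Stack B is a plain Nim stack of size 20, so its Grundy value is 20.
The value of a disjunctive sum is the nim-sum of the parts.
Combined value = 7 XOR 20 = 19.

19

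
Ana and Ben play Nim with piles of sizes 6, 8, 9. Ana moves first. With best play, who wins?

Ana wins

In binary:
  0110  (6)
  1000  (8)
  1001  (9)
  ----
  0111  (7)
The nim-sum is 7 ≠ 0, so this is an N-position: the player to move can win; Ana has a winning move.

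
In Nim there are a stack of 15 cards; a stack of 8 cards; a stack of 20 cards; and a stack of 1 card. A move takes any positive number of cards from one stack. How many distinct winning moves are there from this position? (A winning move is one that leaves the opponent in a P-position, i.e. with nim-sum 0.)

Nim-sum: 15 ^ 8 ^ 20 ^ 1 = 18.
The overall nim-sum is X = 18. A stack of size p has a winning move iff p XOR X < p (reduce it to p XOR X).
  15: 15 XOR 18 = 29 ≥ 15 — no move.
  8: 8 XOR 18 = 26 ≥ 8 — no move.
  20: 20 XOR 18 = 6 < 20 — winning move (to 6).
  1: 1 XOR 18 = 19 ≥ 1 — no move.
That gives 1 winning move.

1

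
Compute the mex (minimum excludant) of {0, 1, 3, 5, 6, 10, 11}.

The values 0, 1 are all present; 2 is the first non-negative integer missing from the set.

2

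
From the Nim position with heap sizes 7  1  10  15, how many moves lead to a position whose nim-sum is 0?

3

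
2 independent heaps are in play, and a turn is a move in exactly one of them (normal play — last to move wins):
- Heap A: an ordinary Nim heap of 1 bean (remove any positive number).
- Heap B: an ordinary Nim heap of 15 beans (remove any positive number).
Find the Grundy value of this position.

14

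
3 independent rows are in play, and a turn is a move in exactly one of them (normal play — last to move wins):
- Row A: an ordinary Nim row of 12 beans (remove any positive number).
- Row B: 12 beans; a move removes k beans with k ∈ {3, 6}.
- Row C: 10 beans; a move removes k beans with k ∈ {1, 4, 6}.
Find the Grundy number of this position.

13

Row A is a plain Nim row of size 12, so its Grundy value is 12.
For row B, compute g(0), g(1), … with moves {3, 6}:
k:     0  1  2  3  4  5  6  7  8  9 10 11 12
g(k):  0  0  0  1  1  1  2  2  2  0  0  0  1
So g(12) = 1.
For row C, compute g(0), g(1), … with moves {1, 4, 6}:
k:     0  1  2  3  4  5  6  7  8  9 10
g(k):  0  1  0  1  2  0  1  0  1  2  0
So g(10) = 0.
The value of a disjunctive sum is the nim-sum of the parts.
Combined value = 12 ⊕ 1 ⊕ 0 = 13.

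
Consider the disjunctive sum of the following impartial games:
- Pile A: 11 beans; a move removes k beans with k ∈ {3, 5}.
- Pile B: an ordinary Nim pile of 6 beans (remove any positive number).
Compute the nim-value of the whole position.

7

Grundy values for pile A (subtraction set {3, 5}):
k:     0  1  2  3  4  5  6  7  8  9 10 11
g(k):  0  0  0  1  1  1  2  2  0  0  0  1
So g(11) = 1.
Pile B is a plain Nim pile of size 6, so its Grundy value is 6.
The value of a disjunctive sum is the nim-sum of the parts.
Combined value = 1 ⊕ 6 = 7.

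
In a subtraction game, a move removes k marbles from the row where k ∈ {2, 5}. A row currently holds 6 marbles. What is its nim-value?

Build the Grundy sequence with g(k) = mex{g(k−s) : s ∈ {2, 5}, s ≤ k}:
g(0) = mex{} = 0
g(1) = mex{} = 0
g(2) = mex{0} = 1
g(3) = mex{0} = 1
g(4) = mex{1} = 0
g(5) = mex{0,1} = 2
g(6) = mex{0} = 1
So g(6) = 1.

1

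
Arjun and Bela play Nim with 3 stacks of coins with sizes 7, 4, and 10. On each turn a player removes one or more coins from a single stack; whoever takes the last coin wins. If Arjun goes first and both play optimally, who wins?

Nim-sum: 7 ⊕ 4 ⊕ 10 = 9.
The nim-sum is 9 ≠ 0, so this is an N-position: the player to move can win; Arjun has a winning move.

Arjun wins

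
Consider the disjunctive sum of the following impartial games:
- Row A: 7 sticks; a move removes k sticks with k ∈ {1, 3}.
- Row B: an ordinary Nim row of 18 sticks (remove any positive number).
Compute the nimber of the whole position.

19

Grundy values for row A (subtraction set {1, 3}):
k:     0  1  2  3  4  5  6  7
g(k):  0  1  0  1  0  1  0  1
So g(7) = 1.
Row B is a plain Nim row of size 18, so its Grundy value is 18.
By the Sprague-Grundy theorem, the Grundy value of a sum of independent games is the XOR of the component values.
Combined value = 1 ⊕ 18 = 19.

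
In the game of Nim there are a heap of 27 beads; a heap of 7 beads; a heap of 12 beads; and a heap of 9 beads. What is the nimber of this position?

25

In binary:
  11011  (27)
  00111  (7)
  01100  (12)
  01001  (9)
  -----
  11001  (25)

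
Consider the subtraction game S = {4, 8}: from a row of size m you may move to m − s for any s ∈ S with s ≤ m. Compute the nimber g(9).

2

Compute g(0), g(1), … for moves {4, 8}:
g(0) = mex{} = 0
g(1) = mex{} = 0
g(2) = mex{} = 0
g(3) = mex{} = 0
g(4) = mex{0} = 1
g(5) = mex{0} = 1
g(6) = mex{0} = 1
g(7) = mex{0} = 1
g(8) = mex{0,1} = 2
g(9) = mex{0,1} = 2
So g(9) = 2.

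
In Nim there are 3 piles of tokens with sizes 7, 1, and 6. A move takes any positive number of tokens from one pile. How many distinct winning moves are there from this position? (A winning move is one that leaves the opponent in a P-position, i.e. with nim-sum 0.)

Nim-sum: 7 ⊕ 1 ⊕ 6 = 0.
The nim-sum is already 0, so every move leaves a nonzero nim-sum — there are no winning moves.

0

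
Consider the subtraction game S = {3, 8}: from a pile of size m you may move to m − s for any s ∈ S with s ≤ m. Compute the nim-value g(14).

Compute g(0), g(1), … for moves {3, 8}:
k:     0  1  2  3  4  5  6  7  8  9 10 11 12 13 14
g(k):  0  0  0  1  1  1  0  0  2  1  1  0  0  0  1
So g(14) = 1.

1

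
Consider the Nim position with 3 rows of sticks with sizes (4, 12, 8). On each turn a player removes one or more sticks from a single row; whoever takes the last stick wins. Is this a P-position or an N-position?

P-position

In binary:
  0100  (4)
  1100  (12)
  1000  (8)
  ----
  0000  (0)
The nim-sum is 0, so this is a P-position: the player to move is in a losing position under optimal play.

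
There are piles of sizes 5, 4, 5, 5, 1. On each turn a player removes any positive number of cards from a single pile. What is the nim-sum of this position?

0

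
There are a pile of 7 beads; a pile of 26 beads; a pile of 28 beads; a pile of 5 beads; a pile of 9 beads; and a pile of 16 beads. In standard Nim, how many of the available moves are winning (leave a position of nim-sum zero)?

3

Nim-sum: 7 ⊕ 26 ⊕ 28 ⊕ 5 ⊕ 9 ⊕ 16 = 29.
The overall nim-sum is X = 29. A pile of size p has a winning move iff p XOR X < p (reduce it to p XOR X).
  7: 7 XOR 29 = 26 ≥ 7 — no move.
  26: 26 XOR 29 = 7 < 26 — winning move (to 7).
  28: 28 XOR 29 = 1 < 28 — winning move (to 1).
  5: 5 XOR 29 = 24 ≥ 5 — no move.
  9: 9 XOR 29 = 20 ≥ 9 — no move.
  16: 16 XOR 29 = 13 < 16 — winning move (to 13).
That gives 3 winning moves.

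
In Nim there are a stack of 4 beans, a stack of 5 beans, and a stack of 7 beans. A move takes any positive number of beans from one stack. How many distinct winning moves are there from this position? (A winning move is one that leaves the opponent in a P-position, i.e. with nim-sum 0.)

Compute the nim-sum pairwise:
4 ⊕ 5 = 1
1 ⊕ 7 = 6
The overall nim-sum is X = 6. A stack of size p has a winning move iff p XOR X < p (reduce it to p XOR X).
  4: 4 XOR 6 = 2 < 4 — winning move (to 2).
  5: 5 XOR 6 = 3 < 5 — winning move (to 3).
  7: 7 XOR 6 = 1 < 7 — winning move (to 1).
That gives 3 winning moves.

3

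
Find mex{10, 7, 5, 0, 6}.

1

0 is in the set but 1 is not, so the mex is 1.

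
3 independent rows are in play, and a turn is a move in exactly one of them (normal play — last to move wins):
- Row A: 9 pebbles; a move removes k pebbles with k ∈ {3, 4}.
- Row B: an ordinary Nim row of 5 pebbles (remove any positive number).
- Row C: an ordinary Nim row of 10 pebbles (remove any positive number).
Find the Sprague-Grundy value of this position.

Build the Grundy sequence for row A with g(k) = mex{g(k−s) : s ∈ {3, 4}, s ≤ k}:
g(0) = mex{} = 0
g(1) = mex{} = 0
g(2) = mex{} = 0
g(3) = mex{0} = 1
g(4) = mex{0} = 1
g(5) = mex{0} = 1
g(6) = mex{0,1} = 2
g(7) = mex{1} = 0
g(8) = mex{1} = 0
g(9) = mex{1,2} = 0
So g(9) = 0.
Row B is a plain Nim row of size 5, so its Grundy value is 5.
Row C is a plain Nim row of size 10, so its Grundy value is 10.
By the Sprague-Grundy theorem, the Grundy value of a sum of independent games is the XOR of the component values.
Combined value = 0 ⊕ 5 ⊕ 10 = 15.

15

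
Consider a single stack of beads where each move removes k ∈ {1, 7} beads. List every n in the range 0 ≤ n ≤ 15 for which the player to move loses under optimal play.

0, 2, 4, 6, 8, 10, 12, 14

Build the Grundy sequence with g(k) = mex{g(k−s) : s ∈ {1, 7}, s ≤ k}:
k:     0  1  2  3  4  5  6  7  8  9 10 11 12 13 14 15
g(k):  0  1  0  1  0  1  0  1  0  1  0  1  0  1  0  1
The P-positions (g = 0) in 0..15 are 0, 2, 4, 6, 8, 10, 12, 14.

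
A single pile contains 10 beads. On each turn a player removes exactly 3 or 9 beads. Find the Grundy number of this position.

Compute g(0), g(1), … for moves {3, 9}:
k:     0  1  2  3  4  5  6  7  8  9 10
g(k):  0  0  0  1  1  1  0  0  0  1  1
So g(10) = 1.

1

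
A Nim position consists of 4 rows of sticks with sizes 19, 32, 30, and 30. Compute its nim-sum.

51

Compute the nim-sum pairwise:
19 ^ 32 = 51
51 ^ 30 = 45
45 ^ 30 = 51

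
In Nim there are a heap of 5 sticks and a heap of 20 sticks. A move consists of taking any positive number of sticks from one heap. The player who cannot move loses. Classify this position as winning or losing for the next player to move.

Winning position

Compute the nim-sum pairwise:
5 XOR 20 = 17
The nim-sum is 17 ≠ 0, so this is an N-position: the player to move can win.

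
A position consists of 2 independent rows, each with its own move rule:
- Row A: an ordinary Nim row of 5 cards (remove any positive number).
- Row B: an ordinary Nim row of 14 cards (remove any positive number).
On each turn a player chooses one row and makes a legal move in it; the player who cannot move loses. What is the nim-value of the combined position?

Row A is a plain Nim row of size 5, so its Grundy value is 5.
Row B is a plain Nim row of size 14, so its Grundy value is 14.
The value of a disjunctive sum is the nim-sum of the parts.
Combined value = 5 XOR 14 = 11.

11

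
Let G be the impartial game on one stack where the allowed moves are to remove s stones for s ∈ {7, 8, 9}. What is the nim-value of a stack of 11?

1

Grundy values for subtraction set {7, 8, 9}:
g(0) = mex{} = 0
g(1) = mex{} = 0
g(2) = mex{} = 0
g(3) = mex{} = 0
g(4) = mex{} = 0
g(5) = mex{} = 0
g(6) = mex{} = 0
g(7) = mex{0} = 1
g(8) = mex{0} = 1
g(9) = mex{0} = 1
g(10) = mex{0} = 1
g(11) = mex{0} = 1
So g(11) = 1.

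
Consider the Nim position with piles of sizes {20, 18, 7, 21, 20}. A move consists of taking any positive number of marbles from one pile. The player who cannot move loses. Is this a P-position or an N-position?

In binary:
  10100  (20)
  10010  (18)
  00111  (7)
  10101  (21)
  10100  (20)
  -----
  00000  (0)
The nim-sum is 0, so this is a P-position: the player to move is in a losing position under optimal play.

P-position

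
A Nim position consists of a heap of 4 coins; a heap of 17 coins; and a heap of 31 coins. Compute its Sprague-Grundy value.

10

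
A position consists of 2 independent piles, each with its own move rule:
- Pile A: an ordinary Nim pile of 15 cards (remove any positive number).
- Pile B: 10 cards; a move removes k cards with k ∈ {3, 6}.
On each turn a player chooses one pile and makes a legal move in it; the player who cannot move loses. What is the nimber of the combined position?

15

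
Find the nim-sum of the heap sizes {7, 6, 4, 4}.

1

Compute the nim-sum pairwise:
7 XOR 6 = 1
1 XOR 4 = 5
5 XOR 4 = 1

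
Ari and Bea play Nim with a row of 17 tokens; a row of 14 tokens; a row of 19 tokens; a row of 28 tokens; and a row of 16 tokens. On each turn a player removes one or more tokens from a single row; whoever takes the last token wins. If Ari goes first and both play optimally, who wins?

Compute the nim-sum pairwise:
17 XOR 14 = 31
31 XOR 19 = 12
12 XOR 28 = 16
16 XOR 16 = 0
The nim-sum is 0, so this is a P-position: the player to move is in a losing position under optimal play; Ari is about to move from it and so loses — Bea wins.

Bea wins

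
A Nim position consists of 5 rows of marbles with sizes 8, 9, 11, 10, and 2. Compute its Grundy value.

2

Bitwise XOR of the heap sizes:
  1000  (8)
  1001  (9)
  1011  (11)
  1010  (10)
  0010  (2)
  ----
  0010  (2)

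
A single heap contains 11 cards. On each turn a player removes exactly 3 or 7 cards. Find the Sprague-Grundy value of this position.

Grundy values for subtraction set {3, 7}:
k:     0  1  2  3  4  5  6  7  8  9 10 11
g(k):  0  0  0  1  1  1  0  2  2  1  0  0
So g(11) = 0.

0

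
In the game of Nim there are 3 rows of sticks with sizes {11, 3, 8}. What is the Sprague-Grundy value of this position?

Write each in binary and XOR column by column:
  1011  (11)
  0011  (3)
  1000  (8)
  ----
  0000  (0)

0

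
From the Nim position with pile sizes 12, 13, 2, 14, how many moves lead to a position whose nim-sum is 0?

3

Compute the nim-sum pairwise:
12 ^ 13 = 1
1 ^ 2 = 3
3 ^ 14 = 13
The overall nim-sum is X = 13. A pile of size p has a winning move iff p XOR X < p (reduce it to p XOR X).
  12: 12 XOR 13 = 1 < 12 — winning move (to 1).
  13: 13 XOR 13 = 0 < 13 — winning move (to 0).
  2: 2 XOR 13 = 15 ≥ 2 — no move.
  14: 14 XOR 13 = 3 < 14 — winning move (to 3).
That gives 3 winning moves.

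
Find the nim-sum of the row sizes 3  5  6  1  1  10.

10

Compute the nim-sum pairwise:
3 ^ 5 = 6
6 ^ 6 = 0
0 ^ 1 = 1
1 ^ 1 = 0
0 ^ 10 = 10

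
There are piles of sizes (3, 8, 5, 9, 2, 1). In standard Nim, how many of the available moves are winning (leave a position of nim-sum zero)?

1

Nim-sum: 3 ⊕ 8 ⊕ 5 ⊕ 9 ⊕ 2 ⊕ 1 = 4.
The overall nim-sum is X = 4. A pile of size p has a winning move iff p XOR X < p (reduce it to p XOR X).
  3: 3 XOR 4 = 7 ≥ 3 — no move.
  8: 8 XOR 4 = 12 ≥ 8 — no move.
  5: 5 XOR 4 = 1 < 5 — winning move (to 1).
  9: 9 XOR 4 = 13 ≥ 9 — no move.
  2: 2 XOR 4 = 6 ≥ 2 — no move.
  1: 1 XOR 4 = 5 ≥ 1 — no move.
That gives 1 winning move.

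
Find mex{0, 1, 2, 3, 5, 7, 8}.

4

The values 0, 1, 2, 3 are all present; 4 is the first non-negative integer missing from the set.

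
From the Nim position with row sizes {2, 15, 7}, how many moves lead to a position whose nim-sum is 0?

Compute the nim-sum pairwise:
2 XOR 15 = 13
13 XOR 7 = 10
The overall nim-sum is X = 10. A row of size p has a winning move iff p XOR X < p (reduce it to p XOR X).
  2: 2 XOR 10 = 8 ≥ 2 — no move.
  15: 15 XOR 10 = 5 < 15 — winning move (to 5).
  7: 7 XOR 10 = 13 ≥ 7 — no move.
That gives 1 winning move.

1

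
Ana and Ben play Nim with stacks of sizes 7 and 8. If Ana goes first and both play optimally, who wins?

Ana wins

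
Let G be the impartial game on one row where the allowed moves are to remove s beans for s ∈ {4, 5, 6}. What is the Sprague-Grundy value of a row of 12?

Grundy values for subtraction set {4, 5, 6}:
g(0) = mex{} = 0
g(1) = mex{} = 0
g(2) = mex{} = 0
g(3) = mex{} = 0
g(4) = mex{0} = 1
g(5) = mex{0} = 1
g(6) = mex{0} = 1
g(7) = mex{0} = 1
g(8) = mex{0,1} = 2
g(9) = mex{0,1} = 2
g(10) = mex{1} = 0
g(11) = mex{1} = 0
g(12) = mex{1,2} = 0
So g(12) = 0.

0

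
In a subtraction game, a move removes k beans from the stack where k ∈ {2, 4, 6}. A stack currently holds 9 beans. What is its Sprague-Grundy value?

0

Grundy values for subtraction set {2, 4, 6}:
g(0) = mex{} = 0
g(1) = mex{} = 0
g(2) = mex{0} = 1
g(3) = mex{0} = 1
g(4) = mex{0,1} = 2
g(5) = mex{0,1} = 2
g(6) = mex{0,1,2} = 3
g(7) = mex{0,1,2} = 3
g(8) = mex{1,2,3} = 0
g(9) = mex{1,2,3} = 0
So g(9) = 0.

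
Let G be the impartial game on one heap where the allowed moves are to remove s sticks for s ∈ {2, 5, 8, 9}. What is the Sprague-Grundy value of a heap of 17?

Build the Grundy sequence with g(k) = mex{g(k−s) : s ∈ {2, 5, 8, 9}, s ≤ k}:
k:     0  1  2  3  4  5  6  7  8  9 10 11 12 13 14 15 16 17
g(k):  0  0  1  1  0  2  1  0  2  1  3  0  2  1  0  2  1  0
So g(17) = 0.

0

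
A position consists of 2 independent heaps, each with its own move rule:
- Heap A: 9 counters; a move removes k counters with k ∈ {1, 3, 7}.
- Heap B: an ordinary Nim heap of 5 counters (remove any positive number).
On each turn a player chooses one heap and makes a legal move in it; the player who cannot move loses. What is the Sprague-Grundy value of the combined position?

4

Grundy values for heap A (subtraction set {1, 3, 7}):
k:     0  1  2  3  4  5  6  7  8  9
g(k):  0  1  0  1  0  1  0  1  0  1
So g(9) = 1.
Heap B is a plain Nim heap of size 5, so its Grundy value is 5.
By the Sprague-Grundy theorem, the Grundy value of a sum of independent games is the XOR of the component values.
Combined value = 1 XOR 5 = 4.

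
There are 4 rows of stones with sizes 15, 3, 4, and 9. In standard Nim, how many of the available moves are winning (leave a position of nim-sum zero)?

Compute the nim-sum pairwise:
15 ^ 3 = 12
12 ^ 4 = 8
8 ^ 9 = 1
The overall nim-sum is X = 1. A row of size p has a winning move iff p XOR X < p (reduce it to p XOR X).
  15: 15 XOR 1 = 14 < 15 — winning move (to 14).
  3: 3 XOR 1 = 2 < 3 — winning move (to 2).
  4: 4 XOR 1 = 5 ≥ 4 — no move.
  9: 9 XOR 1 = 8 < 9 — winning move (to 8).
That gives 3 winning moves.

3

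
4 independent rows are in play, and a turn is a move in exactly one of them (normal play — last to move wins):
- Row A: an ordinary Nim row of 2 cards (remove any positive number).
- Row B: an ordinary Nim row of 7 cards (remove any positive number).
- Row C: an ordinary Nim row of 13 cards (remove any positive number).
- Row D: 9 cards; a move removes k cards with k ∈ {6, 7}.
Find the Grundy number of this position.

9

Row A is a plain Nim row of size 2, so its Grundy value is 2.
Row B is a plain Nim row of size 7, so its Grundy value is 7.
Row C is a plain Nim row of size 13, so its Grundy value is 13.
Grundy values for row D (subtraction set {6, 7}):
g(0) = mex{} = 0
g(1) = mex{} = 0
g(2) = mex{} = 0
g(3) = mex{} = 0
g(4) = mex{} = 0
g(5) = mex{} = 0
g(6) = mex{0} = 1
g(7) = mex{0} = 1
g(8) = mex{0} = 1
g(9) = mex{0} = 1
So g(9) = 1.
By the Sprague-Grundy theorem, the Grundy value of a sum of independent games is the XOR of the component values.
Combined value = 2 XOR 7 XOR 13 XOR 1 = 9.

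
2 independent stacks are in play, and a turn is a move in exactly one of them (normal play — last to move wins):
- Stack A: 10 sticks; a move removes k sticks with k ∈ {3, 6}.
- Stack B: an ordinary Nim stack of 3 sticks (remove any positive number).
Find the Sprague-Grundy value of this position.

For stack A, compute g(0), g(1), … with moves {3, 6}:
k:     0  1  2  3  4  5  6  7  8  9 10
g(k):  0  0  0  1  1  1  2  2  2  0  0
So g(10) = 0.
Stack B is a plain Nim stack of size 3, so its Grundy value is 3.
By the Sprague-Grundy theorem, the Grundy value of a sum of independent games is the XOR of the component values.
Combined value = 0 ⊕ 3 = 3.

3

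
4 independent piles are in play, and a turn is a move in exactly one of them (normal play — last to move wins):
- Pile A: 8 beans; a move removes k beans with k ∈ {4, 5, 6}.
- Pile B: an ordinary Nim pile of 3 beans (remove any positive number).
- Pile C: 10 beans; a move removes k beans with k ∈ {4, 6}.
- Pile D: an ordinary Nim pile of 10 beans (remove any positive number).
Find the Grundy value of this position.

11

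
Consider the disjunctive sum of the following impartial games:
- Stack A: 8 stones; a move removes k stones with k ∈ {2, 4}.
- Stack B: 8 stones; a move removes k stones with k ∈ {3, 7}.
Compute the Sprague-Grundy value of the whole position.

For stack A, compute g(0), g(1), … with moves {2, 4}:
g(0) = mex{} = 0
g(1) = mex{} = 0
g(2) = mex{0} = 1
g(3) = mex{0} = 1
g(4) = mex{0,1} = 2
g(5) = mex{0,1} = 2
g(6) = mex{1,2} = 0
g(7) = mex{1,2} = 0
g(8) = mex{0,2} = 1
So g(8) = 1.
Grundy values for stack B (subtraction set {3, 7}):
k:     0  1  2  3  4  5  6  7  8
g(k):  0  0  0  1  1  1  0  2  2
So g(8) = 2.
The value of a disjunctive sum is the nim-sum of the parts.
Combined value = 1 ⊕ 2 = 3.

3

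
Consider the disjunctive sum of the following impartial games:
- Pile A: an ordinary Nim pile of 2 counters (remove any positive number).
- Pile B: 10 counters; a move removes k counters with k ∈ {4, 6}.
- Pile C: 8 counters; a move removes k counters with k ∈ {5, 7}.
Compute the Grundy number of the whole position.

3

Pile A is a plain Nim pile of size 2, so its Grundy value is 2.
Build the Grundy sequence for pile B with g(k) = mex{g(k−s) : s ∈ {4, 6}, s ≤ k}:
g(0) = mex{} = 0
g(1) = mex{} = 0
g(2) = mex{} = 0
g(3) = mex{} = 0
g(4) = mex{0} = 1
g(5) = mex{0} = 1
g(6) = mex{0} = 1
g(7) = mex{0} = 1
g(8) = mex{0,1} = 2
g(9) = mex{0,1} = 2
g(10) = mex{1} = 0
So g(10) = 0.
Grundy values for pile C (subtraction set {5, 7}):
k:     0  1  2  3  4  5  6  7  8
g(k):  0  0  0  0  0  1  1  1  1
So g(8) = 1.
The value of a disjunctive sum is the nim-sum of the parts.
Combined value = 2 XOR 0 XOR 1 = 3.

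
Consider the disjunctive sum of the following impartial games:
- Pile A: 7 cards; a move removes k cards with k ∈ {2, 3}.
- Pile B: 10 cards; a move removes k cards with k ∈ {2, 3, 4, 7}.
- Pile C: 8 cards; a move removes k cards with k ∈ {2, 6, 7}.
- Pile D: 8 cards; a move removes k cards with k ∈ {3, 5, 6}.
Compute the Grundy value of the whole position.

3

Grundy values for pile A (subtraction set {2, 3}):
k:     0  1  2  3  4  5  6  7
g(k):  0  0  1  1  2  0  0  1
So g(7) = 1.
Grundy values for pile B (subtraction set {2, 3, 4, 7}):
k:     0  1  2  3  4  5  6  7  8  9 10
g(k):  0  0  1  1  2  2  0  3  1  4  2
So g(10) = 2.
Grundy values for pile C (subtraction set {2, 6, 7}):
g(0) = mex{} = 0
g(1) = mex{} = 0
g(2) = mex{0} = 1
g(3) = mex{0} = 1
g(4) = mex{1} = 0
g(5) = mex{1} = 0
g(6) = mex{0} = 1
g(7) = mex{0} = 1
g(8) = mex{0,1} = 2
So g(8) = 2.
For pile D, compute g(0), g(1), … with moves {3, 5, 6}:
k:     0  1  2  3  4  5  6  7  8
g(k):  0  0  0  1  1  1  2  2  2
So g(8) = 2.
The value of a disjunctive sum is the nim-sum of the parts.
Combined value = 1 ⊕ 2 ⊕ 2 ⊕ 2 = 3.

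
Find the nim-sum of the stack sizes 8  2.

Compute the nim-sum pairwise:
8 ^ 2 = 10

10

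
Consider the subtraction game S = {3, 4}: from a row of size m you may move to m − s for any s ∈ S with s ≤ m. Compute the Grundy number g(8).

0

Grundy values for subtraction set {3, 4}:
g(0) = mex{} = 0
g(1) = mex{} = 0
g(2) = mex{} = 0
g(3) = mex{0} = 1
g(4) = mex{0} = 1
g(5) = mex{0} = 1
g(6) = mex{0,1} = 2
g(7) = mex{1} = 0
g(8) = mex{1} = 0
So g(8) = 0.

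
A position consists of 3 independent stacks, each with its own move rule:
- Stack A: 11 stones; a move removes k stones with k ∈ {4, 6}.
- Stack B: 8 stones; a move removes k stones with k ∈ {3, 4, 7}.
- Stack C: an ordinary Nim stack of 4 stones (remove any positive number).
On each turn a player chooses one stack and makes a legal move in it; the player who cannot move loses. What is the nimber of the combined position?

6

Grundy values for stack A (subtraction set {4, 6}):
g(0) = mex{} = 0
g(1) = mex{} = 0
g(2) = mex{} = 0
g(3) = mex{} = 0
g(4) = mex{0} = 1
g(5) = mex{0} = 1
g(6) = mex{0} = 1
g(7) = mex{0} = 1
g(8) = mex{0,1} = 2
g(9) = mex{0,1} = 2
g(10) = mex{1} = 0
g(11) = mex{1} = 0
So g(11) = 0.
Build the Grundy sequence for stack B with g(k) = mex{g(k−s) : s ∈ {3, 4, 7}, s ≤ k}:
k:     0  1  2  3  4  5  6  7  8
g(k):  0  0  0  1  1  1  2  2  2
So g(8) = 2.
Stack C is a plain Nim stack of size 4, so its Grundy value is 4.
By the Sprague-Grundy theorem, the Grundy value of a sum of independent games is the XOR of the component values.
Combined value = 0 XOR 2 XOR 4 = 6.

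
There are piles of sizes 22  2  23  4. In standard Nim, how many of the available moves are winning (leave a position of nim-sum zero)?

Nim-sum: 22 ^ 2 ^ 23 ^ 4 = 7.
The overall nim-sum is X = 7. A pile of size p has a winning move iff p XOR X < p (reduce it to p XOR X).
  22: 22 XOR 7 = 17 < 22 — winning move (to 17).
  2: 2 XOR 7 = 5 ≥ 2 — no move.
  23: 23 XOR 7 = 16 < 23 — winning move (to 16).
  4: 4 XOR 7 = 3 < 4 — winning move (to 3).
That gives 3 winning moves.

3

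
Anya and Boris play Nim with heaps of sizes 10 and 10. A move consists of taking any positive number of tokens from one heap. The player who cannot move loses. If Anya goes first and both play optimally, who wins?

Write each in binary and XOR column by column:
  1010  (10)
  1010  (10)
  ----
  0000  (0)
The nim-sum is 0, so this is a P-position: the player to move is in a losing position under optimal play; Anya is about to move from it and so loses — Boris wins.

Boris wins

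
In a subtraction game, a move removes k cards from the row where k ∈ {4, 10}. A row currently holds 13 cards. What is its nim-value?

1

Compute g(0), g(1), … for moves {4, 10}:
g(0) = mex{} = 0
g(1) = mex{} = 0
g(2) = mex{} = 0
g(3) = mex{} = 0
g(4) = mex{0} = 1
g(5) = mex{0} = 1
g(6) = mex{0} = 1
g(7) = mex{0} = 1
g(8) = mex{1} = 0
g(9) = mex{1} = 0
g(10) = mex{0,1} = 2
g(11) = mex{0,1} = 2
g(12) = mex{0} = 1
g(13) = mex{0} = 1
So g(13) = 1.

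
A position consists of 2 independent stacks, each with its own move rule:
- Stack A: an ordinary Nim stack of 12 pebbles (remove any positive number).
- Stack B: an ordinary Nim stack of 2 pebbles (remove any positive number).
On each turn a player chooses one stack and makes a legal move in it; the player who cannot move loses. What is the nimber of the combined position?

14

Stack A is a plain Nim stack of size 12, so its Grundy value is 12.
Stack B is a plain Nim stack of size 2, so its Grundy value is 2.
The value of a disjunctive sum is the nim-sum of the parts.
Combined value = 12 ⊕ 2 = 14.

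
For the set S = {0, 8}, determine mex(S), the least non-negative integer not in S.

1

0 is in the set but 1 is not, so the mex is 1.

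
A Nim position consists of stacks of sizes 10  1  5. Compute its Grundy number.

14

Compute the nim-sum pairwise:
10 ^ 1 = 11
11 ^ 5 = 14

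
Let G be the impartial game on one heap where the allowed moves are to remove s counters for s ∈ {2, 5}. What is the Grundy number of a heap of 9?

1

Build the Grundy sequence with g(k) = mex{g(k−s) : s ∈ {2, 5}, s ≤ k}:
g(0) = mex{} = 0
g(1) = mex{} = 0
g(2) = mex{0} = 1
g(3) = mex{0} = 1
g(4) = mex{1} = 0
g(5) = mex{0,1} = 2
g(6) = mex{0} = 1
g(7) = mex{1,2} = 0
g(8) = mex{1} = 0
g(9) = mex{0} = 1
So g(9) = 1.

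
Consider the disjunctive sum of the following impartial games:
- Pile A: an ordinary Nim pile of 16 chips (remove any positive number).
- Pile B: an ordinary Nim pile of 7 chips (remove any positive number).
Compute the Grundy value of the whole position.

Pile A is a plain Nim pile of size 16, so its Grundy value is 16.
Pile B is a plain Nim pile of size 7, so its Grundy value is 7.
By the Sprague-Grundy theorem, the Grundy value of a sum of independent games is the XOR of the component values.
Combined value = 16 XOR 7 = 23.

23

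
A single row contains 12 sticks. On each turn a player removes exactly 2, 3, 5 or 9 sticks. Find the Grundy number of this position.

2

Compute g(0), g(1), … for moves {2, 3, 5, 9}:
k:     0  1  2  3  4  5  6  7  8  9 10 11 12
g(k):  0  0  1  1  2  2  3  0  0  1  1  2  2
So g(12) = 2.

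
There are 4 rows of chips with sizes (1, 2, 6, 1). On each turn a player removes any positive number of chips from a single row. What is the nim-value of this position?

Nim-sum: 1 XOR 2 XOR 6 XOR 1 = 4.

4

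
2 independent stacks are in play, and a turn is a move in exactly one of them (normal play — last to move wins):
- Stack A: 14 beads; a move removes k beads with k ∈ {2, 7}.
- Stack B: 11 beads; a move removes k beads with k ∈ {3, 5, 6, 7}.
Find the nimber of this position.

0

For stack A, compute g(0), g(1), … with moves {2, 7}:
g(0) = mex{} = 0
g(1) = mex{} = 0
g(2) = mex{0} = 1
g(3) = mex{0} = 1
g(4) = mex{1} = 0
g(5) = mex{1} = 0
g(6) = mex{0} = 1
g(7) = mex{0} = 1
g(8) = mex{0,1} = 2
g(9) = mex{1} = 0
g(10) = mex{1,2} = 0
g(11) = mex{0} = 1
g(12) = mex{0} = 1
g(13) = mex{1} = 0
g(14) = mex{1} = 0
So g(14) = 0.
Build the Grundy sequence for stack B with g(k) = mex{g(k−s) : s ∈ {3, 5, 6, 7}, s ≤ k}:
k:     0  1  2  3  4  5  6  7  8  9 10 11
g(k):  0  0  0  1  1  1  2  2  2  3  0  0
So g(11) = 0.
The value of a disjunctive sum is the nim-sum of the parts.
Combined value = 0 XOR 0 = 0.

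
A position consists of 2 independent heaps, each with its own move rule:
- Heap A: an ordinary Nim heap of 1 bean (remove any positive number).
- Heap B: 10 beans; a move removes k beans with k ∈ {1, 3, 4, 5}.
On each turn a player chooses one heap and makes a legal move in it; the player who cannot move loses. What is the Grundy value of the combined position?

Heap A is a plain Nim heap of size 1, so its Grundy value is 1.
Grundy values for heap B (subtraction set {1, 3, 4, 5}):
g(0) = mex{} = 0
g(1) = mex{0} = 1
g(2) = mex{1} = 0
g(3) = mex{0} = 1
g(4) = mex{0,1} = 2
g(5) = mex{0,1,2} = 3
g(6) = mex{0,1,3} = 2
g(7) = mex{0,1,2} = 3
g(8) = mex{1,2,3} = 0
g(9) = mex{0,2,3} = 1
g(10) = mex{1,2,3} = 0
So g(10) = 0.
By the Sprague-Grundy theorem, the Grundy value of a sum of independent games is the XOR of the component values.
Combined value = 1 XOR 0 = 1.

1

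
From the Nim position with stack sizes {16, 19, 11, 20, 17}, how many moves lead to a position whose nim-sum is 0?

1

Compute the nim-sum pairwise:
16 ⊕ 19 = 3
3 ⊕ 11 = 8
8 ⊕ 20 = 28
28 ⊕ 17 = 13
The overall nim-sum is X = 13. A stack of size p has a winning move iff p XOR X < p (reduce it to p XOR X).
  16: 16 XOR 13 = 29 ≥ 16 — no move.
  19: 19 XOR 13 = 30 ≥ 19 — no move.
  11: 11 XOR 13 = 6 < 11 — winning move (to 6).
  20: 20 XOR 13 = 25 ≥ 20 — no move.
  17: 17 XOR 13 = 28 ≥ 17 — no move.
That gives 1 winning move.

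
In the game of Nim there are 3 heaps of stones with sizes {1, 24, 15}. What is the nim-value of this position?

22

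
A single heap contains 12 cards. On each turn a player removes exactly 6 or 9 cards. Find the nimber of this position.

2

Compute g(0), g(1), … for moves {6, 9}:
k:     0  1  2  3  4  5  6  7  8  9 10 11 12
g(k):  0  0  0  0  0  0  1  1  1  1  1  1  2
So g(12) = 2.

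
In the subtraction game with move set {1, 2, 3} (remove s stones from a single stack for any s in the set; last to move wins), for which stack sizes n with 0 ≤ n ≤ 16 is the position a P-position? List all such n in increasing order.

0, 4, 8, 12, 16

Compute g(0), g(1), … for moves {1, 2, 3}:
k:     0  1  2  3  4  5  6  7  8  9 10 11 12 13 14 15 16
g(k):  0  1  2  3  0  1  2  3  0  1  2  3  0  1  2  3  0
The P-positions (g = 0) in 0..16 are 0, 4, 8, 12, 16.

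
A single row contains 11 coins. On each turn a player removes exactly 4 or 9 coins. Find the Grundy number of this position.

Compute g(0), g(1), … for moves {4, 9}:
k:     0  1  2  3  4  5  6  7  8  9 10 11
g(k):  0  0  0  0  1  1  1  1  0  2  2  2
So g(11) = 2.

2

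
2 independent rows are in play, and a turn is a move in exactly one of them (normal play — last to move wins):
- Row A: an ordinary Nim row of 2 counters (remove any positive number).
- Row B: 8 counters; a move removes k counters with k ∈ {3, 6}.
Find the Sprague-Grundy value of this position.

Row A is a plain Nim row of size 2, so its Grundy value is 2.
Build the Grundy sequence for row B with g(k) = mex{g(k−s) : s ∈ {3, 6}, s ≤ k}:
g(0) = mex{} = 0
g(1) = mex{} = 0
g(2) = mex{} = 0
g(3) = mex{0} = 1
g(4) = mex{0} = 1
g(5) = mex{0} = 1
g(6) = mex{0,1} = 2
g(7) = mex{0,1} = 2
g(8) = mex{0,1} = 2
So g(8) = 2.
The value of a disjunctive sum is the nim-sum of the parts.
Combined value = 2 XOR 2 = 0.

0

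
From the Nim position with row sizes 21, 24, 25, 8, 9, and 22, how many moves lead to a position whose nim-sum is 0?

1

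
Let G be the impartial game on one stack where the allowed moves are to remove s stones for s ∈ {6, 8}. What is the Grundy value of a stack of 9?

Compute g(0), g(1), … for moves {6, 8}:
g(0) = mex{} = 0
g(1) = mex{} = 0
g(2) = mex{} = 0
g(3) = mex{} = 0
g(4) = mex{} = 0
g(5) = mex{} = 0
g(6) = mex{0} = 1
g(7) = mex{0} = 1
g(8) = mex{0} = 1
g(9) = mex{0} = 1
So g(9) = 1.

1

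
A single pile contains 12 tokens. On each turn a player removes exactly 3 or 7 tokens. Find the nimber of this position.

0

Compute g(0), g(1), … for moves {3, 7}:
g(0) = mex{} = 0
g(1) = mex{} = 0
g(2) = mex{} = 0
g(3) = mex{0} = 1
g(4) = mex{0} = 1
g(5) = mex{0} = 1
g(6) = mex{1} = 0
g(7) = mex{0,1} = 2
g(8) = mex{0,1} = 2
g(9) = mex{0} = 1
g(10) = mex{1,2} = 0
g(11) = mex{1,2} = 0
g(12) = mex{1} = 0
So g(12) = 0.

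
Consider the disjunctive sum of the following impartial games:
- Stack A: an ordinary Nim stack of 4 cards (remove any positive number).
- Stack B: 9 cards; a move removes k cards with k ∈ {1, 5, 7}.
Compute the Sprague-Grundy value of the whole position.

Stack A is a plain Nim stack of size 4, so its Grundy value is 4.
For stack B, compute g(0), g(1), … with moves {1, 5, 7}:
g(0) = mex{} = 0
g(1) = mex{0} = 1
g(2) = mex{1} = 0
g(3) = mex{0} = 1
g(4) = mex{1} = 0
g(5) = mex{0} = 1
g(6) = mex{1} = 0
g(7) = mex{0} = 1
g(8) = mex{1} = 0
g(9) = mex{0} = 1
So g(9) = 1.
By the Sprague-Grundy theorem, the Grundy value of a sum of independent games is the XOR of the component values.
Combined value = 4 XOR 1 = 5.

5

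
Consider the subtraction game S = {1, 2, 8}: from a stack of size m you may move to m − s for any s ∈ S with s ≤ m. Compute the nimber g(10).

Compute g(0), g(1), … for moves {1, 2, 8}:
k:     0  1  2  3  4  5  6  7  8  9 10
g(k):  0  1  2  0  1  2  0  1  2  0  1
So g(10) = 1.

1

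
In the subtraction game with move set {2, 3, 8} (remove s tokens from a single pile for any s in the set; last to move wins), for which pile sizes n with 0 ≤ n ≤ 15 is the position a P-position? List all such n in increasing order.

0, 1, 5, 6, 10, 11, 15

Build the Grundy sequence with g(k) = mex{g(k−s) : s ∈ {2, 3, 8}, s ≤ k}:
k:     0  1  2  3  4  5  6  7  8  9 10 11 12 13 14 15
g(k):  0  0  1  1  2  0  0  1  1  2  0  0  1  1  2  0
The P-positions (g = 0) in 0..15 are 0, 1, 5, 6, 10, 11, 15.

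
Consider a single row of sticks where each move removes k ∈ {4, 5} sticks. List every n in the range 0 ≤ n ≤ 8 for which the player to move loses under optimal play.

Compute g(0), g(1), … for moves {4, 5}:
g(0) = mex{} = 0
g(1) = mex{} = 0
g(2) = mex{} = 0
g(3) = mex{} = 0
g(4) = mex{0} = 1
g(5) = mex{0} = 1
g(6) = mex{0} = 1
g(7) = mex{0} = 1
g(8) = mex{0,1} = 2
The P-positions (g = 0) in 0..8 are 0, 1, 2, 3.

0, 1, 2, 3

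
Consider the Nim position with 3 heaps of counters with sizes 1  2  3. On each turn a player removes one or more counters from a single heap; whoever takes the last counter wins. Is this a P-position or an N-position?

Nim-sum: 1 ^ 2 ^ 3 = 0.
The nim-sum is 0, so this is a P-position: the player to move is in a losing position under optimal play.

P-position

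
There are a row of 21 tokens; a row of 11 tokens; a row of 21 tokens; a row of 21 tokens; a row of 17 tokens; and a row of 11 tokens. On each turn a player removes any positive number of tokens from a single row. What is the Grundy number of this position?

4

Bitwise XOR of the heap sizes:
  10101  (21)
  01011  (11)
  10101  (21)
  10101  (21)
  10001  (17)
  01011  (11)
  -----
  00100  (4)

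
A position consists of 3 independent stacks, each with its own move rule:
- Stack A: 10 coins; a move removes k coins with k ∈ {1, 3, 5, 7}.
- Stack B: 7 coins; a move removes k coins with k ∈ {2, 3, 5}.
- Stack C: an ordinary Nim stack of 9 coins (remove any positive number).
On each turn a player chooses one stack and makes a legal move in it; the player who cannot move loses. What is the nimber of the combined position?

For stack A, compute g(0), g(1), … with moves {1, 3, 5, 7}:
g(0) = mex{} = 0
g(1) = mex{0} = 1
g(2) = mex{1} = 0
g(3) = mex{0} = 1
g(4) = mex{1} = 0
g(5) = mex{0} = 1
g(6) = mex{1} = 0
g(7) = mex{0} = 1
g(8) = mex{1} = 0
g(9) = mex{0} = 1
g(10) = mex{1} = 0
So g(10) = 0.
Build the Grundy sequence for stack B with g(k) = mex{g(k−s) : s ∈ {2, 3, 5}, s ≤ k}:
k:     0  1  2  3  4  5  6  7
g(k):  0  0  1  1  2  2  3  0
So g(7) = 0.
Stack C is a plain Nim stack of size 9, so its Grundy value is 9.
By the Sprague-Grundy theorem, the Grundy value of a sum of independent games is the XOR of the component values.
Combined value = 0 XOR 0 XOR 9 = 9.

9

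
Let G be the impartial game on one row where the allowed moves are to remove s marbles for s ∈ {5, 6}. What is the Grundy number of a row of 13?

Build the Grundy sequence with g(k) = mex{g(k−s) : s ∈ {5, 6}, s ≤ k}:
k:     0  1  2  3  4  5  6  7  8  9 10 11 12 13
g(k):  0  0  0  0  0  1  1  1  1  1  2  0  0  0
So g(13) = 0.

0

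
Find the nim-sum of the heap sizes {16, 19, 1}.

2

Write each in binary and XOR column by column:
  10000  (16)
  10011  (19)
  00001  (1)
  -----
  00010  (2)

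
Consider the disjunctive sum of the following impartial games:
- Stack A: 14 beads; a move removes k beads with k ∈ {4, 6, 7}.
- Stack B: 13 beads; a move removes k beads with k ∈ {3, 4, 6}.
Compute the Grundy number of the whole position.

1

For stack A, compute g(0), g(1), … with moves {4, 6, 7}:
g(0) = mex{} = 0
g(1) = mex{} = 0
g(2) = mex{} = 0
g(3) = mex{} = 0
g(4) = mex{0} = 1
g(5) = mex{0} = 1
g(6) = mex{0} = 1
g(7) = mex{0} = 1
g(8) = mex{0,1} = 2
g(9) = mex{0,1} = 2
g(10) = mex{0,1} = 2
g(11) = mex{1} = 0
g(12) = mex{1,2} = 0
g(13) = mex{1,2} = 0
g(14) = mex{1,2} = 0
So g(14) = 0.
For stack B, compute g(0), g(1), … with moves {3, 4, 6}:
g(0) = mex{} = 0
g(1) = mex{} = 0
g(2) = mex{} = 0
g(3) = mex{0} = 1
g(4) = mex{0} = 1
g(5) = mex{0} = 1
g(6) = mex{0,1} = 2
g(7) = mex{0,1} = 2
g(8) = mex{0,1} = 2
g(9) = mex{1,2} = 0
g(10) = mex{1,2} = 0
g(11) = mex{1,2} = 0
g(12) = mex{0,2} = 1
g(13) = mex{0,2} = 1
So g(13) = 1.
The value of a disjunctive sum is the nim-sum of the parts.
Combined value = 0 ⊕ 1 = 1.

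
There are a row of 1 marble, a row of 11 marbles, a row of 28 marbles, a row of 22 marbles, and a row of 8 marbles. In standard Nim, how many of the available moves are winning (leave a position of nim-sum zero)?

3

Bitwise XOR of the heap sizes:
  00001  (1)
  01011  (11)
  11100  (28)
  10110  (22)
  01000  (8)
  -----
  01000  (8)
The overall nim-sum is X = 8. A row of size p has a winning move iff p XOR X < p (reduce it to p XOR X).
  1: 1 XOR 8 = 9 ≥ 1 — no move.
  11: 11 XOR 8 = 3 < 11 — winning move (to 3).
  28: 28 XOR 8 = 20 < 28 — winning move (to 20).
  22: 22 XOR 8 = 30 ≥ 22 — no move.
  8: 8 XOR 8 = 0 < 8 — winning move (to 0).
That gives 3 winning moves.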